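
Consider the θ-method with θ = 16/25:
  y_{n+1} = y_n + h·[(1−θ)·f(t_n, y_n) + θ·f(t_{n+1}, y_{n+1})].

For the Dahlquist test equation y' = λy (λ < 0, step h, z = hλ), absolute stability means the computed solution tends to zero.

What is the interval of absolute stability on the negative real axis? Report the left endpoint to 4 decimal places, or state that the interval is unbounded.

Test eqn y'=λy, z=hλ:
  y_{n+1} = y_n + z·[9/25·y_n + 16/25·y_{n+1}] ⇒ (1 − 16/25z)y_{n+1} = (1 + 9/25z)y_n
  R(z) = (1 + 9/25z)/(1 − 16/25z).

Find x<0 with |R(x)|<1.
x=-1.33: |R|=0.2815
x=-2: |R|=0.1228
x=-10: |R|=0.3514
x=-100: |R|=0.5385
θ=16/25≥1/2 ⇒ |1+9/25x|<|1−16/25x| ∀x<0 ⇒ interval (−∞,0).

(−∞, 0) — no finite endpoint.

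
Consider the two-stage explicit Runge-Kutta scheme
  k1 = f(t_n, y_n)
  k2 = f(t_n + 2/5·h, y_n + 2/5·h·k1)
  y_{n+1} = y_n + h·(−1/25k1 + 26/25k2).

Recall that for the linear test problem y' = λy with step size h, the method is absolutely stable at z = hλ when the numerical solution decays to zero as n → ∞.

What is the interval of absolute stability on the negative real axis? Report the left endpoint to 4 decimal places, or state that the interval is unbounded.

z∈(-2.4038,0).

Test eqn y'=λy, z=hλ:
  k1=λy_n ⇒ h·k1=z·y_n;  k2=λ(1+2/5z)y_n ⇒ h·k2=z(1+2/5z)y_n
  y_{n+1}/y_n = 1 − 1/25z + 26/25z(1+2/5z) = 1 + z + 52/125z²
  Hence R(z) = 1 + z + 52/125z².

Need |R(x)|<1, x<0.
x=-0.43: |R|=0.6469
R=1: x+52/125x²=0 ⇒ x=−125/52=-2.4038; min R=1−1/(4·52/125)=0.3990>−1
Confirm numerically:
  x=-2.194: |R|=0.80847 <1
  x=-1.771: |R|=0.53376 <1
  x=-1.653: |R|=0.48368 <1
  x=-1.562: |R|=0.45298 <1
  x=-2.907: |R|=1.60847 >1
  x=-2.744: |R|=1.38829 >1
Stable set (-2.4038, 0).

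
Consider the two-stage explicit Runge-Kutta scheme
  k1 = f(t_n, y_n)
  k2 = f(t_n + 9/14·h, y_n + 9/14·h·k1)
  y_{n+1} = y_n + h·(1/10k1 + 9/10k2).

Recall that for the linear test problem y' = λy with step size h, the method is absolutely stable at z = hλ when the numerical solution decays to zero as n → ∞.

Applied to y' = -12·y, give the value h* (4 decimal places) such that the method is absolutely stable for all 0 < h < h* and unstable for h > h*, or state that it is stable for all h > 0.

(-1.7284,0); λ=-12 ⇒ h* = (140/81)/12 = 0.1440.

With y'=λy (z=hλ):
  k1=λy_n ⇒ h·k1=z·y_n;  k2=λ(1+9/14z)y_n ⇒ h·k2=z(1+9/14z)y_n
  y_{n+1}/y_n = 1 + 1/10z + 9/10z(1+9/14z) = 1 + z + 81/140z²
  ⇒ R(z) = 1 + z + 81/140z².

Find x<0 with |R(x)|<1.
x=-0.55: |R|=0.6250
R=1: x+81/140x²=0 ⇒ x=−140/81=-1.7284; min R=1−1/(4·81/140)=0.5679>−1
Confirm numerically:
  x=-1.460: |R|=0.77328 <1
  x=-1.090: |R|=0.59740 <1
  x=-1.035: |R|=0.58478 <1
  x=-0.967: |R|=0.57402 <1
  x=-2.158: |R|=1.53639 >1
  x=-1.979: |R|=1.28694 >1
  x=-1.866: |R|=1.14856 >1
Interval (-1.7284, 0).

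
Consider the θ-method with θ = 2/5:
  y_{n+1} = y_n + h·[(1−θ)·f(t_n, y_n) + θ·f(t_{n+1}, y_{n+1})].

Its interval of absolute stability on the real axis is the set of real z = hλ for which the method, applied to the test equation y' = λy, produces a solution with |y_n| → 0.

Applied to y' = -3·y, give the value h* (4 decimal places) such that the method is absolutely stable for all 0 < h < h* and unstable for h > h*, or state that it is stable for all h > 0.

On y'=λy, z=hλ:
  y_{n+1} = y_n + z·[3/5·y_n + 2/5·y_{n+1}] ⇒ (1 − 2/5z)y_{n+1} = (1 + 3/5z)y_n
  ⇒ R(z) = (1 + 3/5z)/(1 − 2/5z).

Solve |R(x)|<1 on ℝ⁻.
x=-1.61: |R|=0.0207
R=−1: 1+3/5x = −1+2/5x ⇒ -1/5x=2 ⇒ x=2/(-1/5)=-10.0000
Confirm numerically:
  x=-9.931: |R|=0.99722 <1
  x=-9.728: |R|=0.98888 <1
  x=-7.733: |R|=0.88923 <1
  x=-4.726: |R|=0.63507 <1
  x=-10.575: |R|=1.02199 >1
  x=-10.513: |R|=1.01971 >1
  x=-10.300: |R|=1.01172 >1
Interval (-10.0000, 0).

(-10.0000,0); λ=-3 ⇒ h* = (10)/3 = 3.3333.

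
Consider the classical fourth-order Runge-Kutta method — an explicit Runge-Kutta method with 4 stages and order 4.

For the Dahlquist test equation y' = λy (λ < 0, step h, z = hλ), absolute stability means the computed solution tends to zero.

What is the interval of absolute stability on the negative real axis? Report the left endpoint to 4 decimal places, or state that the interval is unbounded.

Set f=λy, z=hλ:
  order 4, 4-stage ⇒ R(z)=1+z+z^2/2+z^3/6+z^4/24
  (e.g. R(-0.58)=0.56040, |R|=0.56040)

Boundary: |R(x)|=1, x<0.
x=-0.58: |R|=0.5604
|R(-2.22)|=0.4327 |R(-1.45)|=0.2773 |R(-0.75)|=0.4741
Bisect:
  x_lo=-3.4502 |R|=2.5609  x_hi=-0.0793 |R|=0.9238
  mid=-1.76474 |R|=0.28054 →hi
  mid=-2.60747 |R|=0.76336 →hi
  mid=-3.02883 |R|=1.43371 →lo
  mid=-2.81815 |R|=1.05067 →lo
  mid=-2.71281 |R|=0.89610 →hi
  mid=-2.76548 |R|=0.97053 →hi
  mid=-2.79181 |R|=1.00987 →lo
  mid=-2.77865 |R|=0.99002 →hi
  ...
  [-2.78543,-2.78523] ⇒ x*=-2.7853
So |R|<1 on (-2.7853, 0).

z∈(-2.7853,0).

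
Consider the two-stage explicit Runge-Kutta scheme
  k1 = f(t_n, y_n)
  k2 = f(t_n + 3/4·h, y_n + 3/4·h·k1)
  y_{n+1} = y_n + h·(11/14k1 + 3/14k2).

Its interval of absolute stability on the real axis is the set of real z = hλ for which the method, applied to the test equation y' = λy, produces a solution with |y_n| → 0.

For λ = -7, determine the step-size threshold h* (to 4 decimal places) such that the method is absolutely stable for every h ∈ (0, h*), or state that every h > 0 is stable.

(-6.2222,0); λ=-7 ⇒ h* = (56/9)/7 = 0.8889.

Set f=λy, z=hλ:
  k1=λy_n ⇒ h·k1=z·y_n;  k2=λ(1+3/4z)y_n ⇒ h·k2=z(1+3/4z)y_n
  y_{n+1}/y_n = 1 + 11/14z + 3/14z(1+3/4z) = 1 + z + 9/56z²
  Hence R(z) = 1 + z + 9/56z².

Need |R(x)|<1, x<0.
x=-1.31: |R|=0.0342
R=1: x+9/56x²=0 ⇒ x=−56/9=-6.2222; min R=1−1/(4·9/56)=-0.5556>−1
Confirm numerically:
  x=-4.847: |R|=0.07127 <1
  x=-4.304: |R|=0.32686 <1
  x=-3.848: |R|=0.46829 <1
  x=-3.033: |R|=0.55457 <1
  x=-6.617: |R|=1.41983 >1
  x=-6.562: |R|=1.35833 >1
Interval (-6.2222, 0).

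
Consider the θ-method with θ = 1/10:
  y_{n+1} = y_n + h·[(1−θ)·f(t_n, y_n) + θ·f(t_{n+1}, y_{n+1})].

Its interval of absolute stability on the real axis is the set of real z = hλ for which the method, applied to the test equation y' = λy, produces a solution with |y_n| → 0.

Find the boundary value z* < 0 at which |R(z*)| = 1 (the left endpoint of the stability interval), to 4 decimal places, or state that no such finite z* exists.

z* = -2.5000.

With y'=λy (z=hλ):
  y_{n+1} = y_n + z·[9/10·y_n + 1/10·y_{n+1}] ⇒ (1 − 1/10z)y_{n+1} = (1 + 9/10z)y_n
  R(z) = (1 + 9/10z)/(1 − 1/10z).

Need |R(x)|<1, x<0.
x=-1: |R|=0.0909
R=−1: 1+9/10x = −1+1/10x ⇒ -4/5x=2 ⇒ x=2/(-4/5)=-2.5000
Confirm numerically:
  x=-2.453: |R|=0.96981 <1
  x=-1.991: |R|=0.66041 <1
  x=-1.921: |R|=0.61144 <1
  x=-2.973: |R|=1.29168 >1
  x=-2.637: |R|=1.08673 >1
Interval (-2.5000, 0).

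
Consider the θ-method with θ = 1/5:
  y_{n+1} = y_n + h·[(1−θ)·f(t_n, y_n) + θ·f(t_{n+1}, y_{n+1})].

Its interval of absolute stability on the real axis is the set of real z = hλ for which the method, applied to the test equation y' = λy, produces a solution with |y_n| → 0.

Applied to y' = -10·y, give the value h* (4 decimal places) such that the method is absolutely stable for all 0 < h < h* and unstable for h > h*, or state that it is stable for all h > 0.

Set f=λy, z=hλ:
  y_{n+1} = y_n + z·[4/5·y_n + 1/5·y_{n+1}] ⇒ (1 − 1/5z)y_{n+1} = (1 + 4/5z)y_n
  R(z) = (1 + 4/5z)/(1 − 1/5z).

Find x<0 with |R(x)|<1.
x=-1.02: |R|=0.1528
R=−1: 1+4/5x = −1+1/5x ⇒ -3/5x=2 ⇒ x=2/(-3/5)=-3.3333
Confirm numerically:
  x=-3.151: |R|=0.93289 <1
  x=-2.615: |R|=0.71701 <1
  x=-1.386: |R|=0.08519 <1
  x=-1.352: |R|=0.06423 <1
  x=-3.903: |R|=1.19196 >1
  x=-3.888: |R|=1.18722 >1
Interval (-3.3333, 0).

(-3.3333,0); λ=-10 ⇒ h* = (10/3)/10 = 0.3333.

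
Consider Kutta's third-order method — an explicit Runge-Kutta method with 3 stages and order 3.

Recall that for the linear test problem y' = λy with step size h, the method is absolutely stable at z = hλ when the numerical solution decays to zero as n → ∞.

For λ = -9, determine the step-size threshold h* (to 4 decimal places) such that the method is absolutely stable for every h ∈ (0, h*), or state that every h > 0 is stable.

(-2.5127,0); λ=-9 ⇒ h* = 0.2792.

On y'=λy, z=hλ:
  order 3, 3-stage ⇒ R(z)=1+z+z^2/2+z^3/6
  (e.g. R(-1.61)=-0.00950, |R|=0.00950)

Solve |R(x)|<1 on ℝ⁻.
x=-1.61: |R|=0.0095
|R(-2.31)|=0.6963 |R(-2.18)|=0.5305 |R(-1.56)|=0.0241
Bisect:
  x_lo=-2.9995 |R|=1.9988  x_hi=-0.2734 |R|=0.7605
  mid=-1.63649 |R|=0.02789 →hi
  mid=-2.31801 |R|=0.70727 →hi
  mid=-2.65877 |R|=1.25675 →lo
  mid=-2.48839 |R|=0.96041 →hi
  mid=-2.57358 |R|=1.10287 →lo
  mid=-2.53099 |R|=1.03025 →lo
  mid=-2.50969 |R|=0.99498 →hi
  mid=-2.52034 |R|=1.01253 →lo
  mid=-2.51501 |R|=1.00373 →lo
  ...
  [-2.51285,-2.51268] ⇒ x*=-2.5127
Stable set (-2.5127, 0).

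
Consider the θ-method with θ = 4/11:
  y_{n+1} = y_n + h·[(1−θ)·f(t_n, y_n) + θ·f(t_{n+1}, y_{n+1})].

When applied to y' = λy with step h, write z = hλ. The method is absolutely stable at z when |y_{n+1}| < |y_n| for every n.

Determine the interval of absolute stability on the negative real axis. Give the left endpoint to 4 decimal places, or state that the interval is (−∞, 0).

(-7.3333, 0).

Test eqn y'=λy, z=hλ:
  y_{n+1} = y_n + z·[7/11·y_n + 4/11·y_{n+1}] ⇒ (1 − 4/11z)y_{n+1} = (1 + 7/11z)y_n
  R(z) = (1 + 7/11z)/(1 − 4/11z).

Find x<0 with |R(x)|<1.
x=-1.73: |R|=0.0619
R=−1: 1+7/11x = −1+4/11x ⇒ -3/11x=2 ⇒ x=2/(-3/11)=-7.3333
Confirm numerically:
  x=-5.766: |R|=0.86197 <1
  x=-4.134: |R|=0.65144 <1
  x=-3.790: |R|=0.59365 <1
  x=-7.755: |R|=1.03010 >1
  x=-7.683: |R|=1.02514 >1
  x=-7.596: |R|=1.01904 >1
Interval (-7.3333, 0).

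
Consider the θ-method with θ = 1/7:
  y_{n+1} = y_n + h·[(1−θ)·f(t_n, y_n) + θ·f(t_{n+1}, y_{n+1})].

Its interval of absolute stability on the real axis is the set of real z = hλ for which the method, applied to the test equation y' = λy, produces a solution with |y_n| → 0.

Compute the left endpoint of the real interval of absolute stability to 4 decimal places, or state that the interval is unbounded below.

Set f=λy, z=hλ:
  y_{n+1} = y_n + z·[6/7·y_n + 1/7·y_{n+1}] ⇒ (1 − 1/7z)y_{n+1} = (1 + 6/7z)y_n
  R(z) = (1 + 6/7z)/(1 − 1/7z).

Find x<0 with |R(x)|<1.
x=-1.42: |R|=0.1805
R=−1: 1+6/7x = −1+1/7x ⇒ -5/7x=2 ⇒ x=2/(-5/7)=-2.8000
Confirm numerically:
  x=-2.408: |R|=0.79167 <1
  x=-2.300: |R|=0.73118 <1
  x=-1.473: |R|=0.21692 <1
  x=-1.157: |R|=0.00711 <1
  x=-3.015: |R|=1.10734 >1
  x=-2.899: |R|=1.05001 >1
  x=-2.821: |R|=1.01069 >1
Stable set (-2.8000, 0).

left endpoint -2.8000.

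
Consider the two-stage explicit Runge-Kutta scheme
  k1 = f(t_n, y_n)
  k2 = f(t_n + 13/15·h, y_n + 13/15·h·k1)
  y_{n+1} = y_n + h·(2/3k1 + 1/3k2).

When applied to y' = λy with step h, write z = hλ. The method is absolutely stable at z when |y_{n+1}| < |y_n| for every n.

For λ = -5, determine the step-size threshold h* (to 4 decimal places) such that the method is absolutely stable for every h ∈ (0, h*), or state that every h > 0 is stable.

Test eqn y'=λy, z=hλ:
  k1=λy_n ⇒ h·k1=z·y_n;  k2=λ(1+13/15z)y_n ⇒ h·k2=z(1+13/15z)y_n
  y_{n+1}/y_n = 1 + 2/3z + 1/3z(1+13/15z) = 1 + z + 13/45z²
  Hence R(z) = 1 + z + 13/45z².

Need |R(x)|<1, x<0.
x=-0.92: |R|=0.3245
R=1: x+13/45x²=0 ⇒ x=−45/13=-3.4615; min R=1−1/(4·13/45)=0.1346>−1
Confirm numerically:
  x=-3.244: |R|=0.79613 <1
  x=-1.954: |R|=0.14901 <1
  x=-1.865: |R|=0.13982 <1
  x=-4.025: |R|=1.65518 >1
  x=-3.498: |R|=1.03685 >1
  x=-3.486: |R|=1.02463 >1
So |R|<1 on (-3.4615, 0).

(-3.4615,0); λ=-5 ⇒ h* = (45/13)/5 = 0.6923.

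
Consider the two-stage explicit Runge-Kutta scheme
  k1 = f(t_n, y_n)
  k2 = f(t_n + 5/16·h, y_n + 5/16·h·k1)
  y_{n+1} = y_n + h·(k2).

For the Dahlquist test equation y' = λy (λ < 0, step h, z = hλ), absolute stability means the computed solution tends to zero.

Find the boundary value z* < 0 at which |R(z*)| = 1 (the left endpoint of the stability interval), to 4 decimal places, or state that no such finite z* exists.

left endpoint -3.2000.

With y'=λy (z=hλ):
  k1=λy_n ⇒ h·k1=z·y_n;  k2=λ(1+5/16z)y_n ⇒ h·k2=z(1+5/16z)y_n
  y_{n+1}/y_n = 1 + z(1+5/16z) = 1 + z + 5/16z²
  Hence R(z) = 1 + z + 5/16z².

Boundary: |R(x)|=1, x<0.
x=-0.87: |R|=0.3665
R=1: x+5/16x²=0 ⇒ x=−16/5=-3.2000; min R=1−1/(4·5/16)=0.2000>−1
Confirm numerically:
  x=-2.595: |R|=0.50938 <1
  x=-2.573: |R|=0.49585 <1
  x=-1.530: |R|=0.20153 <1
  x=-1.445: |R|=0.20751 <1
  x=-3.545: |R|=1.38220 >1
  x=-3.308: |R|=1.11164 >1
Stable set (-3.2000, 0).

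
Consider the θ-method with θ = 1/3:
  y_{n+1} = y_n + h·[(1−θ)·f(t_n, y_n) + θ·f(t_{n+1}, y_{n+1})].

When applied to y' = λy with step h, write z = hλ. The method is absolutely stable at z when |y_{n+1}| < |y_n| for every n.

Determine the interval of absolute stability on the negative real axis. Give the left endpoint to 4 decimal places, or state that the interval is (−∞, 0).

z∈(-6.0000,0).

With y'=λy (z=hλ):
  y_{n+1} = y_n + z·[2/3·y_n + 1/3·y_{n+1}] ⇒ (1 − 1/3z)y_{n+1} = (1 + 2/3z)y_n
  R(z) = (1 + 2/3z)/(1 − 1/3z).

Solve |R(x)|<1 on ℝ⁻.
x=-1.74: |R|=0.1013
R=−1: 1+2/3x = −1+1/3x ⇒ -1/3x=2 ⇒ x=2/(-1/3)=-6.0000
Confirm numerically:
  x=-4.598: |R|=0.81548 <1
  x=-4.523: |R|=0.80367 <1
  x=-4.229: |R|=0.75501 <1
  x=-2.861: |R|=0.46443 <1
  x=-6.578: |R|=1.06035 >1
  x=-6.035: |R|=1.00387 >1
Interval (-6.0000, 0).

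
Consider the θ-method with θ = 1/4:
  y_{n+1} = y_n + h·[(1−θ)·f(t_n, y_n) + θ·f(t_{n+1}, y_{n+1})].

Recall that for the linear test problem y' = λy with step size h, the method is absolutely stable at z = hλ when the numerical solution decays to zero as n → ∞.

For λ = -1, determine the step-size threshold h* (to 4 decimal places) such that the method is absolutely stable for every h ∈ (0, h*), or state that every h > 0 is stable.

On y'=λy, z=hλ:
  y_{n+1} = y_n + z·[3/4·y_n + 1/4·y_{n+1}] ⇒ (1 − 1/4z)y_{n+1} = (1 + 3/4z)y_n
  Hence R(z) = (1 + 3/4z)/(1 − 1/4z).

Boundary: |R(x)|=1, x<0.
x=-0.67: |R|=0.4261
R=−1: 1+3/4x = −1+1/4x ⇒ -1/2x=2 ⇒ x=2/(-1/2)=-4.0000
Confirm numerically:
  x=-3.818: |R|=0.95344 <1
  x=-2.985: |R|=0.70938 <1
  x=-2.975: |R|=0.70609 <1
  x=-4.546: |R|=1.12778 >1
  x=-4.382: |R|=1.09115 >1
  x=-4.147: |R|=1.03609 >1
So |R|<1 on (-4.0000, 0).

(-4.0000,0); λ=-1 ⇒ h* = (4)/1 = 4.0000.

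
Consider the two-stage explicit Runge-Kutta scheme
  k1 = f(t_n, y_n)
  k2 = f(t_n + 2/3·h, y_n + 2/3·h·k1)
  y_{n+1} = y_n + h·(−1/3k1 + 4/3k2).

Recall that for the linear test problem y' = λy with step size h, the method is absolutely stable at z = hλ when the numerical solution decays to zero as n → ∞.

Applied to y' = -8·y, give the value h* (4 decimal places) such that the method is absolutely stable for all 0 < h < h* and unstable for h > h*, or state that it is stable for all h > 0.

Test eqn y'=λy, z=hλ:
  k1=λy_n ⇒ h·k1=z·y_n;  k2=λ(1+2/3z)y_n ⇒ h·k2=z(1+2/3z)y_n
  y_{n+1}/y_n = 1 − 1/3z + 4/3z(1+2/3z) = 1 + z + 8/9z²
  Hence R(z) = 1 + z + 8/9z².

Solve |R(x)|<1 on ℝ⁻.
x=-1.17: |R|=1.0468
R=1: x+8/9x²=0 ⇒ x=−9/8=-1.1250; min R=1−1/(4·8/9)=0.7188>−1
Confirm numerically:
  x=-1.047: |R|=0.92741 <1
  x=-0.832: |R|=0.78331 <1
  x=-0.473: |R|=0.72587 <1
  x=-1.570: |R|=1.62102 >1
  x=-1.524: |R|=1.54051 >1
  x=-1.194: |R|=1.07323 >1
Stable set (-1.1250, 0).

(-1.1250,0); λ=-8 ⇒ h* = (9/8)/8 = 0.1406.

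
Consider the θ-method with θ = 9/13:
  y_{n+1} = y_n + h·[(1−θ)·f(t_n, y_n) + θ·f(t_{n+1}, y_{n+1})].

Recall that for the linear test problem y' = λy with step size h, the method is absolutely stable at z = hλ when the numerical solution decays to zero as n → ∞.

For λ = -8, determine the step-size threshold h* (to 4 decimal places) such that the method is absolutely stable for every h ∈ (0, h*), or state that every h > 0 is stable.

unbounded; (−∞, 0). Any h>0 works for λ=-8.

With y'=λy (z=hλ):
  y_{n+1} = y_n + z·[4/13·y_n + 9/13·y_{n+1}] ⇒ (1 − 9/13z)y_{n+1} = (1 + 4/13z)y_n
  ⇒ R(z) = (1 + 4/13z)/(1 − 9/13z).

Solve |R(x)|<1 on ℝ⁻.
x=-1.54: |R|=0.2547
x=-2: |R|=0.1613
x=-10: |R|=0.2621
x=-100: |R|=0.4239
θ=9/13≥1/2 ⇒ |1+4/13x|<|1−9/13x| ∀x<0 ⇒ interval (−∞,0).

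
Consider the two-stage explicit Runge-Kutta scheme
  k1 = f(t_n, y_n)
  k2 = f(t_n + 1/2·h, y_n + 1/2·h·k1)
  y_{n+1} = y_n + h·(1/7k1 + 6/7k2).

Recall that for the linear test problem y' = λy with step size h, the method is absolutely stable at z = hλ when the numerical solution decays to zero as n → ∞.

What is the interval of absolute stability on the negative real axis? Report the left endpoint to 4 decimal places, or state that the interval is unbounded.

z∈(-2.3333,0).

On y'=λy, z=hλ:
  k1=λy_n ⇒ h·k1=z·y_n;  k2=λ(1+1/2z)y_n ⇒ h·k2=z(1+1/2z)y_n
  y_{n+1}/y_n = 1 + 1/7z + 6/7z(1+1/2z) = 1 + z + 3/7z²
  R(z) = 1 + z + 3/7z².

Solve |R(x)|<1 on ℝ⁻.
x=-1.16: |R|=0.4167
R=1: x+3/7x²=0 ⇒ x=−7/3=-2.3333; min R=1−1/(4·3/7)=0.4167>−1
Confirm numerically:
  x=-1.738: |R|=0.55656 <1
  x=-1.628: |R|=0.50788 <1
  x=-1.247: |R|=0.41943 <1
  x=-2.573: |R|=1.26428 >1
  x=-2.557: |R|=1.24511 >1
Interval (-2.3333, 0).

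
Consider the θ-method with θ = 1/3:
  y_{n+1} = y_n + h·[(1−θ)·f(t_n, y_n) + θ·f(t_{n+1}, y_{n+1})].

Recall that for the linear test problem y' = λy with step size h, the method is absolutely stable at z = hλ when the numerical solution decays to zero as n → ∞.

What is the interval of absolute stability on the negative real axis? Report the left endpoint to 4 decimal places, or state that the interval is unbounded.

On y'=λy, z=hλ:
  y_{n+1} = y_n + z·[2/3·y_n + 1/3·y_{n+1}] ⇒ (1 − 1/3z)y_{n+1} = (1 + 2/3z)y_n
  ⇒ R(z) = (1 + 2/3z)/(1 − 1/3z).

Find x<0 with |R(x)|<1.
x=-1.27: |R|=0.1077
R=−1: 1+2/3x = −1+1/3x ⇒ -1/3x=2 ⇒ x=2/(-1/3)=-6.0000
Confirm numerically:
  x=-5.623: |R|=0.95628 <1
  x=-5.288: |R|=0.91409 <1
  x=-3.462: |R|=0.60724 <1
  x=-3.126: |R|=0.53085 <1
  x=-6.462: |R|=1.04883 >1
  x=-6.424: |R|=1.04499 >1
  x=-6.289: |R|=1.03111 >1
So |R|<1 on (-6.0000, 0).

z∈(-6.0000,0).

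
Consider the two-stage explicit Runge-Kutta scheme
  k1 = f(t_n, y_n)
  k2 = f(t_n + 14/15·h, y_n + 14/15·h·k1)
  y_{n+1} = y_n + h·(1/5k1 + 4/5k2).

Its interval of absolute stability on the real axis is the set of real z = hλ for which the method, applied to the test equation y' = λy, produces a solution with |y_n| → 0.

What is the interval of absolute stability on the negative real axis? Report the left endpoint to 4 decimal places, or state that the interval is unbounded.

(-1.3393, 0).

Test eqn y'=λy, z=hλ:
  k1=λy_n ⇒ h·k1=z·y_n;  k2=λ(1+14/15z)y_n ⇒ h·k2=z(1+14/15z)y_n
  y_{n+1}/y_n = 1 + 1/5z + 4/5z(1+14/15z) = 1 + z + 56/75z²
  ⇒ R(z) = 1 + z + 56/75z².

Need |R(x)|<1, x<0.
x=-0.43: |R|=0.7081
R=1: x+56/75x²=0 ⇒ x=−75/56=-1.3393; min R=1−1/(4·56/75)=0.6652>−1
Confirm numerically:
  x=-1.086: |R|=0.79462 <1
  x=-1.067: |R|=0.78307 <1
  x=-1.018: |R|=0.75579 <1
  x=-0.706: |R|=0.66617 <1
  x=-1.723: |R|=1.49365 >1
  x=-1.571: |R|=1.27180 >1
  x=-1.526: |R|=1.21274 >1
Stable set (-1.3393, 0).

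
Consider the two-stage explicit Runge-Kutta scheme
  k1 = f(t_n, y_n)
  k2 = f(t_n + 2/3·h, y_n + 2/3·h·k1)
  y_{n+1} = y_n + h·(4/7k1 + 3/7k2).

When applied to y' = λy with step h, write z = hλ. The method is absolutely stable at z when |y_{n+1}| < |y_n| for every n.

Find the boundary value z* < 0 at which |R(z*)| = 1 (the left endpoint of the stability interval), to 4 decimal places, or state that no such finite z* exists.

On y'=λy, z=hλ:
  k1=λy_n ⇒ h·k1=z·y_n;  k2=λ(1+2/3z)y_n ⇒ h·k2=z(1+2/3z)y_n
  y_{n+1}/y_n = 1 + 4/7z + 3/7z(1+2/3z) = 1 + z + 2/7z²
  so R(z) = 1 + z + 2/7z².

Boundary: |R(x)|=1, x<0.
x=-0.38: |R|=0.6613
R=1: x+2/7x²=0 ⇒ x=−7/2=-3.5000; min R=1−1/(4·2/7)=0.1250>−1
Confirm numerically:
  x=-3.283: |R|=0.79645 <1
  x=-2.004: |R|=0.14343 <1
  x=-1.606: |R|=0.13092 <1
  x=-1.498: |R|=0.14314 <1
  x=-3.734: |R|=1.24964 >1
  x=-3.717: |R|=1.23045 >1
So |R|<1 on (-3.5000, 0).

z* = -3.5000.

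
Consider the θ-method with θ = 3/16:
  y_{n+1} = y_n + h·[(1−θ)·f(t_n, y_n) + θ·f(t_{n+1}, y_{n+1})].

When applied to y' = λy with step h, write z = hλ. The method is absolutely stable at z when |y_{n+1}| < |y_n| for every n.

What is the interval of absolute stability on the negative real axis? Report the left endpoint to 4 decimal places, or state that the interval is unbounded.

On y'=λy, z=hλ:
  y_{n+1} = y_n + z·[13/16·y_n + 3/16·y_{n+1}] ⇒ (1 − 3/16z)y_{n+1} = (1 + 13/16z)y_n
  Hence R(z) = (1 + 13/16z)/(1 − 3/16z).

Boundary: |R(x)|=1, x<0.
x=-1.68: |R|=0.2776
R=−1: 1+13/16x = −1+3/16x ⇒ -5/8x=2 ⇒ x=2/(-5/8)=-3.2000
Confirm numerically:
  x=-3.094: |R|=0.95807 <1
  x=-2.841: |R|=0.85361 <1
  x=-2.744: |R|=0.81182 <1
  x=-1.492: |R|=0.16585 <1
  x=-3.730: |R|=1.19492 >1
  x=-3.552: |R|=1.13205 >1
  x=-3.329: |R|=1.04964 >1
Stable set (-3.2000, 0).

z∈(-3.2000,0).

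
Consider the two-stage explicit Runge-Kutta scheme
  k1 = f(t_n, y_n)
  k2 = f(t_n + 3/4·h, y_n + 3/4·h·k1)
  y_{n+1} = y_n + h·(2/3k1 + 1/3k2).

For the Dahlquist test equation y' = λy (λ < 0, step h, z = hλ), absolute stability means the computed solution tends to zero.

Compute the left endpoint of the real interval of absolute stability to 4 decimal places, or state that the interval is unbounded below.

left endpoint -4.0000.

Set f=λy, z=hλ:
  k1=λy_n ⇒ h·k1=z·y_n;  k2=λ(1+3/4z)y_n ⇒ h·k2=z(1+3/4z)y_n
  y_{n+1}/y_n = 1 + 2/3z + 1/3z(1+3/4z) = 1 + z + 1/4z²
  Hence R(z) = 1 + z + 1/4z².

Find x<0 with |R(x)|<1.
x=-1.69: |R|=0.0240
R=1: x+1/4x²=0 ⇒ x=−4=-4.0000; min R=1−1/(4·1/4)=0.0000>−1
Confirm numerically:
  x=-3.673: |R|=0.69973 <1
  x=-3.667: |R|=0.69472 <1
  x=-2.506: |R|=0.06401 <1
  x=-4.597: |R|=1.68610 >1
  x=-4.092: |R|=1.09412 >1
So |R|<1 on (-4.0000, 0).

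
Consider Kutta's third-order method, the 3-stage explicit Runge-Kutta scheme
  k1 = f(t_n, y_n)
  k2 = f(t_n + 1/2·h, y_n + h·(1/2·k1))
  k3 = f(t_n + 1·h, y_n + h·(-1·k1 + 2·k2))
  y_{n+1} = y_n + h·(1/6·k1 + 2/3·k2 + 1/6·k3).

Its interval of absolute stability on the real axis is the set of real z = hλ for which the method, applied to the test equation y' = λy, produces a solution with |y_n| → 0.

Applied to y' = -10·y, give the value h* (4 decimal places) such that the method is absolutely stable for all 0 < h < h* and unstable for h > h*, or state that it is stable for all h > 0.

(-2.5127,0); λ=-10 ⇒ h* = 0.2513.

On y'=λy, z=hλ:
  order 3, 3-stage ⇒ R(z)=1+z+z^2/2+z^3/6
  (e.g. R(-1.56)=0.02406, |R|=0.02406)

Need |R(x)|<1, x<0.
x=-1.56: |R|=0.0241
|R(-2.04)|=0.3741 |R(-1.51)|=0.0562 |R(-1.5)|=0.0625
Bisect:
  x_lo=-2.8905 |R|=1.7380  x_hi=-0.2048 |R|=0.8147
  mid=-1.54765 |R|=0.03213 →hi
  mid=-2.21906 |R|=0.57814 →hi
  mid=-2.55477 |R|=1.07044 →lo
  mid=-2.38692 |R|=0.80475 →hi
  mid=-2.47084 |R|=0.93242 →hi
  mid=-2.51281 |R|=1.00010 →lo
  mid=-2.49182 |R|=0.96593 →hi
  mid=-2.50231 |R|=0.98293 →hi
  ...
  [-2.51281,-2.51264] ⇒ x*=-2.5127
So |R|<1 on (-2.5127, 0).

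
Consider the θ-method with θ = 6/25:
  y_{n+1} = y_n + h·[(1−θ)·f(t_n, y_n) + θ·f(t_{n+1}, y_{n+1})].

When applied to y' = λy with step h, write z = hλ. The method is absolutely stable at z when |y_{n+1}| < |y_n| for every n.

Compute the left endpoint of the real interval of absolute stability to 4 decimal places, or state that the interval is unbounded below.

With y'=λy (z=hλ):
  y_{n+1} = y_n + z·[19/25·y_n + 6/25·y_{n+1}] ⇒ (1 − 6/25z)y_{n+1} = (1 + 19/25z)y_n
  R(z) = (1 + 19/25z)/(1 − 6/25z).

Solve |R(x)|<1 on ℝ⁻.
x=-1.27: |R|=0.0267
R=−1: 1+19/25x = −1+6/25x ⇒ -13/25x=2 ⇒ x=2/(-13/25)=-3.8462
Confirm numerically:
  x=-3.487: |R|=0.89833 <1
  x=-3.390: |R|=0.86921 <1
  x=-2.251: |R|=0.46146 <1
  x=-1.996: |R|=0.34952 <1
  x=-4.408: |R|=1.14197 >1
  x=-4.208: |R|=1.09362 >1
Stable set (-3.8462, 0).

left endpoint -3.8462.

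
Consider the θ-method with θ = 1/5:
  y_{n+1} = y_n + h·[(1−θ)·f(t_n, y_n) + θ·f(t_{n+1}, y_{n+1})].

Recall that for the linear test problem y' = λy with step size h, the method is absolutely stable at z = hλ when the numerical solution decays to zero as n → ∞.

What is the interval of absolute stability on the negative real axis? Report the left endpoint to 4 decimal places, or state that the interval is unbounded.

z∈(-3.3333,0).

With y'=λy (z=hλ):
  y_{n+1} = y_n + z·[4/5·y_n + 1/5·y_{n+1}] ⇒ (1 − 1/5z)y_{n+1} = (1 + 4/5z)y_n
  ⇒ R(z) = (1 + 4/5z)/(1 − 1/5z).

Boundary: |R(x)|=1, x<0.
x=-0.78: |R|=0.3253
R=−1: 1+4/5x = −1+1/5x ⇒ -3/5x=2 ⇒ x=2/(-3/5)=-3.3333
Confirm numerically:
  x=-2.685: |R|=0.74691 <1
  x=-2.348: |R|=0.59771 <1
  x=-1.618: |R|=0.22242 <1
  x=-3.788: |R|=1.15521 >1
  x=-3.470: |R|=1.04841 >1
So |R|<1 on (-3.3333, 0).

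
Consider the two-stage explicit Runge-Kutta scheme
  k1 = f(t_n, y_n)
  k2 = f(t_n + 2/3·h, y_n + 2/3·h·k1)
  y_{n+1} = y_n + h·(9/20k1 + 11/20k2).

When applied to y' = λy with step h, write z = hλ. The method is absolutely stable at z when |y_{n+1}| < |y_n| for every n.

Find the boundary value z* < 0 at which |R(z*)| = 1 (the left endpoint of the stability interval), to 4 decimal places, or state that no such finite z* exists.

left endpoint -2.7273.

With y'=λy (z=hλ):
  k1=λy_n ⇒ h·k1=z·y_n;  k2=λ(1+2/3z)y_n ⇒ h·k2=z(1+2/3z)y_n
  y_{n+1}/y_n = 1 + 9/20z + 11/20z(1+2/3z) = 1 + z + 11/30z²
  Hence R(z) = 1 + z + 11/30z².

Find x<0 with |R(x)|<1.
x=-0.9: |R|=0.3970
R=1: x+11/30x²=0 ⇒ x=−30/11=-2.7273; min R=1−1/(4·11/30)=0.3182>−1
Confirm numerically:
  x=-2.079: |R|=0.50582 <1
  x=-1.982: |R|=0.45839 <1
  x=-1.480: |R|=0.32315 <1
  x=-3.095: |R|=1.41731 >1
  x=-3.089: |R|=1.40970 >1
Stable set (-2.7273, 0).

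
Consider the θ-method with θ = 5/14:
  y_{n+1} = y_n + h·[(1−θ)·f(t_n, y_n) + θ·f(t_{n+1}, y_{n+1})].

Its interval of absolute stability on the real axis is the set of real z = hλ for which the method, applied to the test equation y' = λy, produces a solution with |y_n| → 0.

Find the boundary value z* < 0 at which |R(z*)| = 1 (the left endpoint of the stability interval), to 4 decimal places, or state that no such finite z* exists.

On y'=λy, z=hλ:
  y_{n+1} = y_n + z·[9/14·y_n + 5/14·y_{n+1}] ⇒ (1 − 5/14z)y_{n+1} = (1 + 9/14z)y_n
  R(z) = (1 + 9/14z)/(1 − 5/14z).

Find x<0 with |R(x)|<1.
x=-0.65: |R|=0.4725
R=−1: 1+9/14x = −1+5/14x ⇒ -2/7x=2 ⇒ x=2/(-2/7)=-7.0000
Confirm numerically:
  x=-5.234: |R|=0.82415 <1
  x=-4.397: |R|=0.71066 <1
  x=-4.339: |R|=0.70181 <1
  x=-3.342: |R|=0.52354 <1
  x=-7.426: |R|=1.03333 >1
  x=-7.389: |R|=1.03054 >1
So |R|<1 on (-7.0000, 0).

left endpoint -7.0000.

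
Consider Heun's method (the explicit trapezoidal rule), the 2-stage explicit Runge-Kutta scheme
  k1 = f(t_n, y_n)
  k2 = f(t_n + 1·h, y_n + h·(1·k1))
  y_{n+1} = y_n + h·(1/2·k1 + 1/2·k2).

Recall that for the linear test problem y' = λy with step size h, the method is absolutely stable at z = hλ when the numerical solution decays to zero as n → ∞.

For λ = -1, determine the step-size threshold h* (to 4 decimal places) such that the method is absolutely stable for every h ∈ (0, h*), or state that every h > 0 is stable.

Set f=λy, z=hλ:
  order 2, 2-stage ⇒ R(z)=1+z+z^2/2
  (e.g. R(-0.8)=0.52000, |R|=0.52000)

Solve |R(x)|<1 on ℝ⁻.
x=-0.8: |R|=0.5200
|R(-1.66)|=0.7178 |R(-1.45)|=0.6013 |R(-0.55)|=0.6013
Bisect:
  x_lo=-2.7811 |R|=2.0861  x_hi=-0.2912 |R|=0.7512
  mid=-1.53615 |R|=0.64373 →hi
  mid=-2.15862 |R|=1.17120 →lo
  mid=-1.84739 |R|=0.85903 →hi
  mid=-2.00300 |R|=1.00301 →lo
  mid=-1.92519 |R|=0.92799 →hi
  mid=-1.96410 |R|=0.96474 →hi
  mid=-1.98355 |R|=0.98369 →hi
  mid=-1.99328 |R|=0.99330 →hi
  ...
  [-2.00011,-1.99996] ⇒ x*=-2.0000
So |R|<1 on (-2.0000, 0).

(-2.0000,0); λ=-1 ⇒ h* = 2.0000.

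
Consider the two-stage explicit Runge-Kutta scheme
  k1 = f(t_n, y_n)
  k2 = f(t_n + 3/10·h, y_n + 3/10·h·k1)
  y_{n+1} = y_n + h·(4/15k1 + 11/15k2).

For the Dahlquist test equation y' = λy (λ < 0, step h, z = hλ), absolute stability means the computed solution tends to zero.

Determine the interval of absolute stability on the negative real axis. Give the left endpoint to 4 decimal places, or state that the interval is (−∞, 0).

On y'=λy, z=hλ:
  k1=λy_n ⇒ h·k1=z·y_n;  k2=λ(1+3/10z)y_n ⇒ h·k2=z(1+3/10z)y_n
  y_{n+1}/y_n = 1 + 4/15z + 11/15z(1+3/10z) = 1 + z + 11/50z²
  ⇒ R(z) = 1 + z + 11/50z².

Need |R(x)|<1, x<0.
x=-0.99: |R|=0.2256
R=1: x+11/50x²=0 ⇒ x=−50/11=-4.5455; min R=1−1/(4·11/50)=-0.1364>−1
Confirm numerically:
  x=-4.450: |R|=0.90655 <1
  x=-3.526: |R|=0.20919 <1
  x=-2.337: |R|=0.13545 <1
  x=-2.307: |R|=0.13611 <1
  x=-4.974: |R|=1.46895 >1
  x=-4.967: |R|=1.46064 >1
Stable set (-4.5455, 0).

(-4.5455, 0).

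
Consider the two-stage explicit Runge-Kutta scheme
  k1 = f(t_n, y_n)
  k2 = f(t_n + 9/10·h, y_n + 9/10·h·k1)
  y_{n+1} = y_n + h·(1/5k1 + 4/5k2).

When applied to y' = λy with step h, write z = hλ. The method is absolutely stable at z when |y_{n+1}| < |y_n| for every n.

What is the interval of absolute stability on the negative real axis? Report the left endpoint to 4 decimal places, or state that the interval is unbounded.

With y'=λy (z=hλ):
  k1=λy_n ⇒ h·k1=z·y_n;  k2=λ(1+9/10z)y_n ⇒ h·k2=z(1+9/10z)y_n
  y_{n+1}/y_n = 1 + 1/5z + 4/5z(1+9/10z) = 1 + z + 18/25z²
  Hence R(z) = 1 + z + 18/25z².

Boundary: |R(x)|=1, x<0.
x=-0.76: |R|=0.6559
R=1: x+18/25x²=0 ⇒ x=−25/18=-1.3889; min R=1−1/(4·18/25)=0.6528>−1
Confirm numerically:
  x=-0.740: |R|=0.65427 <1
  x=-0.638: |R|=0.65507 <1
  x=-0.620: |R|=0.65677 <1
  x=-0.598: |R|=0.65947 <1
  x=-1.971: |R|=1.82609 >1
  x=-1.913: |R|=1.72189 >1
Interval (-1.3889, 0).

z∈(-1.3889,0).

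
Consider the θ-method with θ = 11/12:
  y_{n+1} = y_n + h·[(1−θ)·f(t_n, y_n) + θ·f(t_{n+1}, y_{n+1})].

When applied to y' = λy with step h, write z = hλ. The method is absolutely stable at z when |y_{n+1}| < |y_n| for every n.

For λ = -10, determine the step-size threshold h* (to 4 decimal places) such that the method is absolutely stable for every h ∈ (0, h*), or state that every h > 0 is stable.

(−∞, 0) — no finite endpoint. Any h>0 works for λ=-10.

On y'=λy, z=hλ:
  y_{n+1} = y_n + z·[1/12·y_n + 11/12·y_{n+1}] ⇒ (1 − 11/12z)y_{n+1} = (1 + 1/12z)y_n
  so R(z) = (1 + 1/12z)/(1 − 11/12z).

Need |R(x)|<1, x<0.
x=-1.41: |R|=0.3850
x=-2: |R|=0.2941
x=-10: |R|=0.0164
x=-100: |R|=0.0791
θ=11/12≥1/2 ⇒ |1+1/12x|<|1−11/12x| ∀x<0 ⇒ interval (−∞,0).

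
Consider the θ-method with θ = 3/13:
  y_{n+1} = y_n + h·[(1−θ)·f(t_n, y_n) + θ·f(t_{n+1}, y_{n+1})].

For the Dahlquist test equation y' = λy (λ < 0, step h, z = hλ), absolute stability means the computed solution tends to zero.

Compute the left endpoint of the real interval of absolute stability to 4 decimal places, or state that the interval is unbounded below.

z* = -3.7143.

On y'=λy, z=hλ:
  y_{n+1} = y_n + z·[10/13·y_n + 3/13·y_{n+1}] ⇒ (1 − 3/13z)y_{n+1} = (1 + 10/13z)y_n
  so R(z) = (1 + 10/13z)/(1 − 3/13z).

Solve |R(x)|<1 on ℝ⁻.
x=-0.82: |R|=0.3105
R=−1: 1+10/13x = −1+3/13x ⇒ -7/13x=2 ⇒ x=2/(-7/13)=-3.7143
Confirm numerically:
  x=-3.267: |R|=0.86268 <1
  x=-2.297: |R|=0.50123 <1
  x=-1.488: |R|=0.10765 <1
  x=-4.254: |R|=1.14665 >1
  x=-3.935: |R|=1.06229 >1
  x=-3.914: |R|=1.05650 >1
Interval (-3.7143, 0).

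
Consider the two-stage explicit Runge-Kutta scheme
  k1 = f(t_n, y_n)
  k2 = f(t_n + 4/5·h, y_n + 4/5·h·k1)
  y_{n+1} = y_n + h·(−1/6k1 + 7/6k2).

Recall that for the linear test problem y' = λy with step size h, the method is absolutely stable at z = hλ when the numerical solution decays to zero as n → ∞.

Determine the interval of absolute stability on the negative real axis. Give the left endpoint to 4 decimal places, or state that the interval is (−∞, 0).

Set f=λy, z=hλ:
  k1=λy_n ⇒ h·k1=z·y_n;  k2=λ(1+4/5z)y_n ⇒ h·k2=z(1+4/5z)y_n
  y_{n+1}/y_n = 1 − 1/6z + 7/6z(1+4/5z) = 1 + z + 14/15z²
  R(z) = 1 + z + 14/15z².

Solve |R(x)|<1 on ℝ⁻.
x=-1.05: |R|=0.9790
R=1: x+14/15x²=0 ⇒ x=−15/14=-1.0714; min R=1−1/(4·14/15)=0.7321>−1
Confirm numerically:
  x=-1.027: |R|=0.95741 <1
  x=-0.937: |R|=0.88244 <1
  x=-0.430: |R|=0.74257 <1
  x=-1.593: |R|=1.77547 >1
  x=-1.463: |R|=1.53468 >1
So |R|<1 on (-1.0714, 0).

(-1.0714, 0).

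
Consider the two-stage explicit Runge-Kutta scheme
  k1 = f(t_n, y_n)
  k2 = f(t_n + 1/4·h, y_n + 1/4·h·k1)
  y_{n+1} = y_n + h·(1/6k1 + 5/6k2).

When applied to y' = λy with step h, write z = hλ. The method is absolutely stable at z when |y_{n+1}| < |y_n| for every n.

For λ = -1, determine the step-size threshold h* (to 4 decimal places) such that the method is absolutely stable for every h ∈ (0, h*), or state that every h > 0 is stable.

(-4.8000,0); λ=-1 ⇒ h* = (24/5)/1 = 4.8000.

Test eqn y'=λy, z=hλ:
  k1=λy_n ⇒ h·k1=z·y_n;  k2=λ(1+1/4z)y_n ⇒ h·k2=z(1+1/4z)y_n
  y_{n+1}/y_n = 1 + 1/6z + 5/6z(1+1/4z) = 1 + z + 5/24z²
  ⇒ R(z) = 1 + z + 5/24z².

Solve |R(x)|<1 on ℝ⁻.
x=-0.75: |R|=0.3672
R=1: x+5/24x²=0 ⇒ x=−24/5=-4.8000; min R=1−1/(4·5/24)=-0.2000>−1
Confirm numerically:
  x=-4.405: |R|=0.63751 <1
  x=-4.186: |R|=0.46454 <1
  x=-3.877: |R|=0.25449 <1
  x=-1.950: |R|=0.15781 <1
  x=-5.131: |R|=1.35383 >1
  x=-5.076: |R|=1.29187 >1
Stable set (-4.8000, 0).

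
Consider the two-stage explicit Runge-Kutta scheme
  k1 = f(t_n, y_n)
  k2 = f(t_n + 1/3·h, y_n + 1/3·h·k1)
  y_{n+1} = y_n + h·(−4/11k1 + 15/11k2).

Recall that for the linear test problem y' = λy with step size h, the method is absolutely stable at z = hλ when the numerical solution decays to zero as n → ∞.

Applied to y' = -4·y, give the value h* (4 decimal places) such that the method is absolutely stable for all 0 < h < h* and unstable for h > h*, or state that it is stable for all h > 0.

Set f=λy, z=hλ:
  k1=λy_n ⇒ h·k1=z·y_n;  k2=λ(1+1/3z)y_n ⇒ h·k2=z(1+1/3z)y_n
  y_{n+1}/y_n = 1 − 4/11z + 15/11z(1+1/3z) = 1 + z + 5/11z²
  Hence R(z) = 1 + z + 5/11z².

Need |R(x)|<1, x<0.
x=-1.38: |R|=0.4856
R=1: x+5/11x²=0 ⇒ x=−11/5=-2.2000; min R=1−1/(4·5/11)=0.4500>−1
Confirm numerically:
  x=-2.170: |R|=0.97041 <1
  x=-1.688: |R|=0.60716 <1
  x=-1.186: |R|=0.45336 <1
  x=-1.002: |R|=0.45437 <1
  x=-2.750: |R|=1.68750 >1
  x=-2.710: |R|=1.62823 >1
  x=-2.544: |R|=1.39779 >1
Interval (-2.2000, 0).

(-2.2000,0); λ=-4 ⇒ h* = (11/5)/4 = 0.5500.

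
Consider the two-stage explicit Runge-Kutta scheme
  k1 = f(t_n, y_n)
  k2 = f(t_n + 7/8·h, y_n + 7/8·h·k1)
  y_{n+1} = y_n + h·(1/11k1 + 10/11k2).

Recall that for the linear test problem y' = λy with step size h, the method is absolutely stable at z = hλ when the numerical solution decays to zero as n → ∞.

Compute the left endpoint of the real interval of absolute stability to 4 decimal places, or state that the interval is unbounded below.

Test eqn y'=λy, z=hλ:
  k1=λy_n ⇒ h·k1=z·y_n;  k2=λ(1+7/8z)y_n ⇒ h·k2=z(1+7/8z)y_n
  y_{n+1}/y_n = 1 + 1/11z + 10/11z(1+7/8z) = 1 + z + 35/44z²
  ⇒ R(z) = 1 + z + 35/44z².

Need |R(x)|<1, x<0.
x=-1.66: |R|=1.5320
R=1: x+35/44x²=0 ⇒ x=−44/35=-1.2571; min R=1−1/(4·35/44)=0.6857>−1
Confirm numerically:
  x=-1.207: |R|=0.95186 <1
  x=-1.185: |R|=0.93200 <1
  x=-1.160: |R|=0.91036 <1
  x=-0.767: |R|=0.70096 <1
  x=-1.576: |R|=1.39973 >1
  x=-1.408: |R|=1.16896 >1
Stable set (-1.2571, 0).

left endpoint -1.2571.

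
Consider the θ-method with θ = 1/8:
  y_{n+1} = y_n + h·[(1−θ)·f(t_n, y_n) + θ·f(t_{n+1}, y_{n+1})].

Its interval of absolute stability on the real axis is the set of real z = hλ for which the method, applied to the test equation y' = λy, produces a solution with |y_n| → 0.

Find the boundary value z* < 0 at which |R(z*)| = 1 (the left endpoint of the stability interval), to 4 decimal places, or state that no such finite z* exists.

Test eqn y'=λy, z=hλ:
  y_{n+1} = y_n + z·[7/8·y_n + 1/8·y_{n+1}] ⇒ (1 − 1/8z)y_{n+1} = (1 + 7/8z)y_n
  R(z) = (1 + 7/8z)/(1 − 1/8z).

Boundary: |R(x)|=1, x<0.
x=-1.15: |R|=0.0055
R=−1: 1+7/8x = −1+1/8x ⇒ -3/4x=2 ⇒ x=2/(-3/4)=-2.6667
Confirm numerically:
  x=-2.597: |R|=0.96055 <1
  x=-1.834: |R|=0.49197 <1
  x=-1.725: |R|=0.41902 <1
  x=-1.381: |R|=0.17770 <1
  x=-2.872: |R|=1.11332 >1
  x=-2.760: |R|=1.05204 >1
Interval (-2.6667, 0).

z* = -2.6667.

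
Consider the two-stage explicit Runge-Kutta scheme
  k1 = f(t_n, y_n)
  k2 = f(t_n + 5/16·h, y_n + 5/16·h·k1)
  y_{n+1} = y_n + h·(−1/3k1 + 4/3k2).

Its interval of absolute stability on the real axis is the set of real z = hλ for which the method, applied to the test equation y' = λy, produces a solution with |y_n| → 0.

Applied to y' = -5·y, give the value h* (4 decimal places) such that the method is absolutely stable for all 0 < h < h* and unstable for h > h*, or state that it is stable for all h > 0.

(-2.4000,0); λ=-5 ⇒ h* = (12/5)/5 = 0.4800.

Test eqn y'=λy, z=hλ:
  k1=λy_n ⇒ h·k1=z·y_n;  k2=λ(1+5/16z)y_n ⇒ h·k2=z(1+5/16z)y_n
  y_{n+1}/y_n = 1 − 1/3z + 4/3z(1+5/16z) = 1 + z + 5/12z²
  so R(z) = 1 + z + 5/12z².

Solve |R(x)|<1 on ℝ⁻.
x=-0.71: |R|=0.5000
R=1: x+5/12x²=0 ⇒ x=−12/5=-2.4000; min R=1−1/(4·5/12)=0.4000>−1
Confirm numerically:
  x=-2.069: |R|=0.71465 <1
  x=-1.288: |R|=0.40323 <1
  x=-1.269: |R|=0.40198 <1
  x=-2.740: |R|=1.38817 >1
  x=-2.542: |R|=1.15040 >1
Stable set (-2.4000, 0).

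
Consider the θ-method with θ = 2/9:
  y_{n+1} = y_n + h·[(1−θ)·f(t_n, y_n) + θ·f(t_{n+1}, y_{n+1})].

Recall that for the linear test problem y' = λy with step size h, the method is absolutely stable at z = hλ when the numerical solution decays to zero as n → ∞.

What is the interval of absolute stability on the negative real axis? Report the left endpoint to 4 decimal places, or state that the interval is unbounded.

Test eqn y'=λy, z=hλ:
  y_{n+1} = y_n + z·[7/9·y_n + 2/9·y_{n+1}] ⇒ (1 − 2/9z)y_{n+1} = (1 + 7/9z)y_n
  so R(z) = (1 + 7/9z)/(1 − 2/9z).

Need |R(x)|<1, x<0.
x=-0.6: |R|=0.4706
R=−1: 1+7/9x = −1+2/9x ⇒ -5/9x=2 ⇒ x=2/(-5/9)=-3.6000
Confirm numerically:
  x=-2.983: |R|=0.79387 <1
  x=-2.833: |R|=0.73851 <1
  x=-2.705: |R|=0.68945 <1
  x=-2.616: |R|=0.65430 <1
  x=-4.151: |R|=1.15923 >1
  x=-3.946: |R|=1.10242 >1
Interval (-3.6000, 0).

z∈(-3.6000,0).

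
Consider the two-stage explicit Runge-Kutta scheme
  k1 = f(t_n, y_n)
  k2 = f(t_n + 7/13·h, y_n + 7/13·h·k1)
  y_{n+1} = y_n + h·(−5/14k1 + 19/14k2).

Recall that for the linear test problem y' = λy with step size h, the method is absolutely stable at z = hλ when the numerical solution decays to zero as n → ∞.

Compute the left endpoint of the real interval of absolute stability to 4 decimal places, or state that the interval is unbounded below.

Test eqn y'=λy, z=hλ:
  k1=λy_n ⇒ h·k1=z·y_n;  k2=λ(1+7/13z)y_n ⇒ h·k2=z(1+7/13z)y_n
  y_{n+1}/y_n = 1 − 5/14z + 19/14z(1+7/13z) = 1 + z + 19/26z²
  so R(z) = 1 + z + 19/26z².

Boundary: |R(x)|=1, x<0.
x=-1.68: |R|=1.3825
R=1: x+19/26x²=0 ⇒ x=−26/19=-1.3684; min R=1−1/(4·19/26)=0.6579>−1
Confirm numerically:
  x=-1.065: |R|=0.76386 <1
  x=-0.937: |R|=0.70459 <1
  x=-0.673: |R|=0.65799 <1
  x=-0.646: |R|=0.65896 <1
  x=-1.472: |R|=1.11142 >1
  x=-1.444: |R|=1.07975 >1
So |R|<1 on (-1.3684, 0).

z* = -1.3684.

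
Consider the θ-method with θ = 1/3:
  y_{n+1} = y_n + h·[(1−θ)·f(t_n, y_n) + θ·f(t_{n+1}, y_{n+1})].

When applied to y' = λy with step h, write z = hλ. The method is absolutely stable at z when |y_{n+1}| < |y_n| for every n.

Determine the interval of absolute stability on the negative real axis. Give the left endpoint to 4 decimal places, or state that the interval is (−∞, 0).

(-6.0000, 0).

With y'=λy (z=hλ):
  y_{n+1} = y_n + z·[2/3·y_n + 1/3·y_{n+1}] ⇒ (1 − 1/3z)y_{n+1} = (1 + 2/3z)y_n
  so R(z) = (1 + 2/3z)/(1 − 1/3z).

Find x<0 with |R(x)|<1.
x=-1.46: |R|=0.0179
R=−1: 1+2/3x = −1+1/3x ⇒ -1/3x=2 ⇒ x=2/(-1/3)=-6.0000
Confirm numerically:
  x=-3.716: |R|=0.65992 <1
  x=-3.014: |R|=0.50349 <1
  x=-2.710: |R|=0.42382 <1
  x=-2.417: |R|=0.33856 <1
  x=-6.505: |R|=1.05313 >1
  x=-6.242: |R|=1.02618 >1
So |R|<1 on (-6.0000, 0).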